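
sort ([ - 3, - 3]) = [ - 3 ,- 3 ] 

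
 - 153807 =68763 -222570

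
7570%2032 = 1474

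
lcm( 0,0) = 0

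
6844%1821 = 1381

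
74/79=74/79 = 0.94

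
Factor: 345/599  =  3^1 * 5^1*23^1*599^( - 1)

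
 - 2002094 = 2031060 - 4033154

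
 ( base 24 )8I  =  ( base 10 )210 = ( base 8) 322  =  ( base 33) 6c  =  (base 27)7L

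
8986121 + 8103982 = 17090103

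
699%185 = 144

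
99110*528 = 52330080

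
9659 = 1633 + 8026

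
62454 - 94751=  - 32297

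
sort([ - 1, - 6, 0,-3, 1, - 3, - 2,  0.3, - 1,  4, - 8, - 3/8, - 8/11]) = [-8, - 6, - 3, - 3 , - 2, - 1 , - 1,-8/11, - 3/8, 0,0.3, 1, 4]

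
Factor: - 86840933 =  - 421^1 * 206273^1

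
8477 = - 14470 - - 22947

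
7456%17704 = 7456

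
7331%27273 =7331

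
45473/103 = 441 + 50/103 = 441.49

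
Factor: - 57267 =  - 3^4*7^1*101^1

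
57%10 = 7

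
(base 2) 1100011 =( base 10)99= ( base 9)120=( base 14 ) 71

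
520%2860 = 520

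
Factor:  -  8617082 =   -  2^1*4308541^1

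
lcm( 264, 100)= 6600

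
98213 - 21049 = 77164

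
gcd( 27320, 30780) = 20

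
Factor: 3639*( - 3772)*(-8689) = 2^2*3^1*23^1*41^1 * 1213^1*8689^1 = 119267890212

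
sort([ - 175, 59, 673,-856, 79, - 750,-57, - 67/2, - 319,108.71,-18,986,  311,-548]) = [ - 856,-750,-548, - 319,-175,-57, - 67/2, - 18,  59,79 , 108.71,311, 673, 986]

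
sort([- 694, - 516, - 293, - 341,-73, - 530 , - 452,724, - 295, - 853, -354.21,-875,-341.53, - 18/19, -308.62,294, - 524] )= [ - 875,  -  853, - 694,-530, - 524,-516,-452 , - 354.21  , -341.53,-341, - 308.62, - 295,-293,-73, - 18/19,294 , 724 ]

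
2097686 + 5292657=7390343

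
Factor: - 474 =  - 2^1 * 3^1*79^1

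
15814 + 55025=70839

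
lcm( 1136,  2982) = 23856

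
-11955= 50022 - 61977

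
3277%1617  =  43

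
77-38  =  39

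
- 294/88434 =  - 1 + 14690/14739 = - 0.00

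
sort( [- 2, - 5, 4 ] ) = [ - 5, - 2, 4 ] 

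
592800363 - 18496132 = 574304231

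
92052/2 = 46026 = 46026.00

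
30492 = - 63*( - 484)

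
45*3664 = 164880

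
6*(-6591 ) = -39546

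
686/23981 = 686/23981 = 0.03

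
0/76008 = 0 = 0.00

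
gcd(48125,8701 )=77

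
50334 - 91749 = -41415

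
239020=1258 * 190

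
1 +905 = 906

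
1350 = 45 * 30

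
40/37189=40/37189 = 0.00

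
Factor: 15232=2^7*7^1* 17^1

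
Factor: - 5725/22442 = -2^( - 1) * 5^2*7^ (  -  2) = -25/98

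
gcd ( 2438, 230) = 46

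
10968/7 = 10968/7=1566.86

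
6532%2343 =1846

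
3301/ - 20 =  - 166 +19/20 = - 165.05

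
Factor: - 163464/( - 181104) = 139/154 = 2^ ( - 1)*7^(- 1 )*11^( - 1)*139^1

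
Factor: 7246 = 2^1*3623^1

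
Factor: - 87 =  - 3^1*29^1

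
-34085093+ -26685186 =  -60770279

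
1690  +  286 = 1976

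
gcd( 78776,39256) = 8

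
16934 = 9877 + 7057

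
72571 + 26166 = 98737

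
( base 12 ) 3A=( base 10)46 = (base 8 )56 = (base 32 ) 1e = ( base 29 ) 1h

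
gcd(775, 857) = 1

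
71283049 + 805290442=876573491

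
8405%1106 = 663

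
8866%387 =352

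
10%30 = 10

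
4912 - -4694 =9606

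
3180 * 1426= 4534680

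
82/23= 3+13/23= 3.57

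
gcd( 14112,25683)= 21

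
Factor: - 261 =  - 3^2*29^1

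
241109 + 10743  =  251852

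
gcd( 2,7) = 1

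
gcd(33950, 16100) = 350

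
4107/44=93 + 15/44 = 93.34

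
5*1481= 7405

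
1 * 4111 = 4111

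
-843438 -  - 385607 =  - 457831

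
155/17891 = 155/17891=0.01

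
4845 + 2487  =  7332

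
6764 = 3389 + 3375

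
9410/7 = 9410/7 = 1344.29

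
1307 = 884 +423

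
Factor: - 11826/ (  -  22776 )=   27/52 = 2^( - 2) * 3^3*13^ ( - 1 )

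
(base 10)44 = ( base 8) 54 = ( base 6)112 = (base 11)40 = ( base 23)1L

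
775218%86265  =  85098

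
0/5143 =0   =  0.00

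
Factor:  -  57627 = -3^2*19^1*337^1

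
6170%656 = 266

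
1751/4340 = 1751/4340 = 0.40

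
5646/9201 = 1882/3067   =  0.61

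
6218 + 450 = 6668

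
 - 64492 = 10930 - 75422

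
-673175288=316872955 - 990048243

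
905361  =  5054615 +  - 4149254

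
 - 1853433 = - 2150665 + 297232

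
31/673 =31/673 = 0.05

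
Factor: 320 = 2^6*5^1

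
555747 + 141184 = 696931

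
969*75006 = 72680814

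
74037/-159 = -466+19/53= -465.64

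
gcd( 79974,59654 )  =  2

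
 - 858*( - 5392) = 4626336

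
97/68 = 97/68 = 1.43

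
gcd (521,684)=1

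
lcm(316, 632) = 632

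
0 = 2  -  2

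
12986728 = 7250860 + 5735868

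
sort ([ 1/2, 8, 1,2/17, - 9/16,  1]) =[ - 9/16,  2/17,1/2,1, 1,8 ] 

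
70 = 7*10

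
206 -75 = 131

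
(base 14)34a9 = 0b10001111001101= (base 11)6982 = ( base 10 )9165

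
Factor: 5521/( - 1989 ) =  - 3^(  -  2)*13^(-1) * 17^( - 1) * 5521^1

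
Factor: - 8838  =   - 2^1 * 3^2*491^1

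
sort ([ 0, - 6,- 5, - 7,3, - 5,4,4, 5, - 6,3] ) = [ - 7, - 6, - 6,-5, - 5,0,3,3,4,4,5]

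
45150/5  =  9030 = 9030.00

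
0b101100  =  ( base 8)54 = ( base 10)44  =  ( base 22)20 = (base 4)230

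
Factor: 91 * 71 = 7^1*13^1*71^1 = 6461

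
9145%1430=565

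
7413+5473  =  12886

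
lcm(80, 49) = 3920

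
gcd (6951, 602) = 7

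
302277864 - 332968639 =  -  30690775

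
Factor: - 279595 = - 5^1*199^1 * 281^1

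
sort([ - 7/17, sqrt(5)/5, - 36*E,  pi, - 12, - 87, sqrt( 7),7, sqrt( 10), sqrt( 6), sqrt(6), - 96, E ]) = [ - 36*E, - 96,  -  87, - 12, - 7/17,sqrt (5 )/5, sqrt ( 6), sqrt (6), sqrt (7 ), E,pi, sqrt(10), 7 ] 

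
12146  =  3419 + 8727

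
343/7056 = 7/144 = 0.05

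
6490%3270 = 3220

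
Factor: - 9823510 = - 2^1*5^1*982351^1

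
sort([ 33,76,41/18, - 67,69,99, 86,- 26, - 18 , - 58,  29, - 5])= [ - 67, - 58, - 26, - 18, - 5  ,  41/18,29, 33,69, 76,86,99]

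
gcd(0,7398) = 7398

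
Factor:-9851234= - 2^1*19^1* 41^1*6323^1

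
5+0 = 5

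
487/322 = 1 + 165/322 = 1.51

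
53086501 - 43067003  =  10019498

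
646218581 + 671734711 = 1317953292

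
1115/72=1115/72 = 15.49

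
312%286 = 26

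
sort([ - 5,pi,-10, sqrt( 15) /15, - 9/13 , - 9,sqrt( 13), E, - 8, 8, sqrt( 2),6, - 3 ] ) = [ - 10, - 9, - 8, - 5 , - 3, - 9/13,sqrt( 15)/15,  sqrt( 2 ),E,pi,sqrt(13) , 6,8] 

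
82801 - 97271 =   -  14470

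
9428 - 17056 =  - 7628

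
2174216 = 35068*62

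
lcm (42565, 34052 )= 170260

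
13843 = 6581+7262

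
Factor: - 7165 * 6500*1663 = -2^2*5^4*13^1 * 1433^1 * 1663^1 = - 77450067500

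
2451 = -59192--61643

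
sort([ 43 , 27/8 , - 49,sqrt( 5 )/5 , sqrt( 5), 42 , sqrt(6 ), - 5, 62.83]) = [ - 49, - 5 , sqrt(5 ) /5 , sqrt(5 ) , sqrt( 6) , 27/8 , 42, 43 , 62.83] 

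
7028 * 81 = 569268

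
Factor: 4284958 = 2^1*83^2*311^1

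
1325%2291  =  1325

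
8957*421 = 3770897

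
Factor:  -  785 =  - 5^1*157^1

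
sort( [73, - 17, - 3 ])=[ - 17, - 3, 73]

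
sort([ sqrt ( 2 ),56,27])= [sqrt( 2),27,56 ] 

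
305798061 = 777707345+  - 471909284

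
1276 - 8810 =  - 7534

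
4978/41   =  4978/41= 121.41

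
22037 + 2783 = 24820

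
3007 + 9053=12060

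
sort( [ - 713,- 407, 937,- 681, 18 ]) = [ -713 , - 681, - 407, 18, 937 ]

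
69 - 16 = 53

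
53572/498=26786/249 = 107.57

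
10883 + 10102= 20985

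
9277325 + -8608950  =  668375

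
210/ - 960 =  - 1 + 25/32 =- 0.22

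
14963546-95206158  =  - 80242612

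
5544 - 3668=1876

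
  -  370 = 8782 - 9152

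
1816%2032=1816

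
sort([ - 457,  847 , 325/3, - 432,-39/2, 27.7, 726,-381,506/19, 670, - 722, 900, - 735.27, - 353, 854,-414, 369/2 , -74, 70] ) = [ - 735.27, - 722, - 457, - 432, - 414,  -  381, - 353,-74, - 39/2,506/19, 27.7, 70, 325/3 , 369/2, 670, 726, 847, 854, 900]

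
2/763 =2/763 = 0.00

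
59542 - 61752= - 2210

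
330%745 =330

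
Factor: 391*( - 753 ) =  - 294423 = - 3^1*17^1*23^1*251^1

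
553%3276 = 553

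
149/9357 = 149/9357 = 0.02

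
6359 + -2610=3749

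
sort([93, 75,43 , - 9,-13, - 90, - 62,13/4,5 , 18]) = [  -  90 , - 62, - 13,  -  9,13/4,  5,  18,  43,  75,  93]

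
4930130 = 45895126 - 40964996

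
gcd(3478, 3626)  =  74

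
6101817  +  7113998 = 13215815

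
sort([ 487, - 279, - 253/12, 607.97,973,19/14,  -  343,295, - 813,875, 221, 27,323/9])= [ - 813,- 343,  -  279, - 253/12, 19/14 , 27,323/9, 221,295, 487, 607.97,875,973 ] 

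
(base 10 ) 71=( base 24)2N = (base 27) 2h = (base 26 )2J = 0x47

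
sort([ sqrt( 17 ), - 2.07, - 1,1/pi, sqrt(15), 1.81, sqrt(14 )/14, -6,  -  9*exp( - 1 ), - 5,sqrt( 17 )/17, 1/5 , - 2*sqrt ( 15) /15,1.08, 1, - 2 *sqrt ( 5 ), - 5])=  [ - 6, - 5, - 5, - 2 * sqrt (5 ), - 9*exp( - 1),- 2.07,  -  1,- 2*sqrt( 15 )/15, 1/5, sqrt( 17 ) /17, sqrt( 14)/14 , 1/pi, 1, 1.08,1.81, sqrt(15 ),sqrt( 17) ] 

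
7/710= 7/710 = 0.01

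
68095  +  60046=128141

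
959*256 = 245504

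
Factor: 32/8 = 2^2 = 4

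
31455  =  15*2097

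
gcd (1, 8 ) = 1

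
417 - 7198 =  - 6781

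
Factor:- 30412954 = -2^1*11^1 * 13^1*43^1*2473^1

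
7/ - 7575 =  - 7/7575 = -0.00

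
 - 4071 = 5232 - 9303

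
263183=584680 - 321497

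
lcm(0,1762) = 0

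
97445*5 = 487225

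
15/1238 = 15/1238 =0.01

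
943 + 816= 1759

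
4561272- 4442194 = 119078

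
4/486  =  2/243 = 0.01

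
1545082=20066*77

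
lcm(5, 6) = 30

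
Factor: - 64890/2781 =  - 2^1* 3^( - 1 ) * 5^1*7^1 =- 70/3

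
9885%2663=1896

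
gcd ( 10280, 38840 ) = 40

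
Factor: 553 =7^1*79^1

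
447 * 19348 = 8648556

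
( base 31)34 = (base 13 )76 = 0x61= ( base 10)97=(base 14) 6D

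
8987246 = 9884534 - 897288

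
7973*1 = 7973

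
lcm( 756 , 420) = 3780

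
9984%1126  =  976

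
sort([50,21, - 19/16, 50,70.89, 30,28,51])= [ - 19/16, 21, 28 , 30, 50,50, 51,70.89] 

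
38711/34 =1138+ 19/34 =1138.56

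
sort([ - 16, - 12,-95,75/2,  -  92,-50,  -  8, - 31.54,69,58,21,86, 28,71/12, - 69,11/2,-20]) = [-95,- 92,-69 ,-50, - 31.54,-20,- 16 ,-12, -8,11/2, 71/12,21,28,75/2,58,69,86]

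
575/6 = 95 + 5/6 = 95.83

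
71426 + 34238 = 105664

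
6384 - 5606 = 778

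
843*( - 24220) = -20417460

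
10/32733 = 10/32733 = 0.00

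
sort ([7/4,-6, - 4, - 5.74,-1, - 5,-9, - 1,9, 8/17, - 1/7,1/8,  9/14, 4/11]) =[ - 9,-6, - 5.74, - 5, - 4, - 1, - 1, - 1/7, 1/8, 4/11,8/17,9/14, 7/4, 9]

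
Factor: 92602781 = 673^1 *137597^1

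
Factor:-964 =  - 2^2*241^1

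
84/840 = 1/10 = 0.10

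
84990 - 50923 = 34067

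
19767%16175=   3592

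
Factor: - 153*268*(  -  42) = 1722168 = 2^3*3^3*7^1*17^1*67^1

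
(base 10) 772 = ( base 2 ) 1100000100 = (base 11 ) 642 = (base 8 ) 1404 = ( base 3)1001121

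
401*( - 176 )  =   - 70576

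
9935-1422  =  8513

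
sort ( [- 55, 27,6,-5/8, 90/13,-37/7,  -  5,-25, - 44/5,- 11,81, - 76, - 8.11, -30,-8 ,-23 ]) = [ - 76, - 55, - 30 , - 25,  -  23, - 11 ,-44/5,-8.11,- 8,-37/7, -5,  -  5/8,  6,90/13,27,81]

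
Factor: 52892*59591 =2^2*7^2*1889^1 * 8513^1 = 3151887172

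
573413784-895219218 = -321805434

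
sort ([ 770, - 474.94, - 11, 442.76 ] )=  [-474.94, - 11,  442.76, 770]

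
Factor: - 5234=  - 2^1*2617^1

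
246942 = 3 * 82314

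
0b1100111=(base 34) 31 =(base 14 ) 75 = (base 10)103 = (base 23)4b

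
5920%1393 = 348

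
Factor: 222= 2^1*3^1*37^1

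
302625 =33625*9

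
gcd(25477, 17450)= 349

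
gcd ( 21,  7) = 7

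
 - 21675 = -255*85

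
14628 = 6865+7763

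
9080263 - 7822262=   1258001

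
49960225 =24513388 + 25446837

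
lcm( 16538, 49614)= 49614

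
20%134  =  20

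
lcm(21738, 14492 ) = 43476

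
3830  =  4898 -1068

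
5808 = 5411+397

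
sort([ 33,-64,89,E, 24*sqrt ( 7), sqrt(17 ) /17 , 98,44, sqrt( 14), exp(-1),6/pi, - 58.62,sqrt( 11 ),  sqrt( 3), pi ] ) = [ - 64, - 58.62, sqrt( 17 )/17, exp(  -  1 ), sqrt (3), 6/pi, E,pi,sqrt( 11),  sqrt(14), 33,44, 24 *sqrt( 7),89, 98 ] 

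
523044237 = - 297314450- - 820358687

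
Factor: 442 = 2^1*13^1*17^1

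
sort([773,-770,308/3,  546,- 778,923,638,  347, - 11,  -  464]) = [ - 778, - 770, - 464,-11, 308/3 , 347, 546, 638,773,  923]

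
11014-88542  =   - 77528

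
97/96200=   97/96200 = 0.00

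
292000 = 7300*40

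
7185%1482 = 1257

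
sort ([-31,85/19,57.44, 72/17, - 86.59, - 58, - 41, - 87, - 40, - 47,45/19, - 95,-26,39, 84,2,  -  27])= [-95, - 87, - 86.59, - 58, -47,-41, -40,-31, - 27, - 26,2,45/19, 72/17,  85/19 , 39,  57.44,84 ] 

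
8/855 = 8/855 = 0.01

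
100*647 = 64700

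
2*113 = 226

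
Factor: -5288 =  - 2^3*661^1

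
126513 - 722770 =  - 596257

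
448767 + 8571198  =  9019965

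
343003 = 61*5623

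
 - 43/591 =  - 43/591 = -  0.07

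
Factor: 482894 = 2^1*83^1*2909^1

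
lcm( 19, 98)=1862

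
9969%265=164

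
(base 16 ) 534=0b10100110100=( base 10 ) 1332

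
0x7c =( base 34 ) 3M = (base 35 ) 3J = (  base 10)124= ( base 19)6A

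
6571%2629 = 1313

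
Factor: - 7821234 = - 2^1*3^2 * 389^1*1117^1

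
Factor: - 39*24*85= - 79560 = -  2^3 * 3^2*5^1 * 13^1*17^1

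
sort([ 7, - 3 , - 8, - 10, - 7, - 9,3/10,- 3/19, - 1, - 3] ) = [ - 10 , - 9, - 8 , - 7 ,-3, - 3,  -  1, - 3/19,  3/10,7]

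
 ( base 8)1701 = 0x3c1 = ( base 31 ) 100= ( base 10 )961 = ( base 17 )359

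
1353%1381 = 1353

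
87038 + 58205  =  145243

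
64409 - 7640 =56769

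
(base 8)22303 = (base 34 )84r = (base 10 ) 9411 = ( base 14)3603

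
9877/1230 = 8 + 37/1230 = 8.03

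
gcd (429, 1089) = 33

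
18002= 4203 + 13799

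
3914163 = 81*48323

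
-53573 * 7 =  - 375011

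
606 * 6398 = 3877188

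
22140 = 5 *4428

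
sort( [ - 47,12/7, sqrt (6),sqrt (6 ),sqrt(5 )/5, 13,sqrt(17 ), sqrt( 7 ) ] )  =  [ - 47,sqrt(5)/5,12/7,sqrt(6 ),sqrt(6 ),  sqrt(7),sqrt(17 ),13 ]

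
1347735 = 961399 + 386336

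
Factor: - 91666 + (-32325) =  -123991 = - 7^1*17713^1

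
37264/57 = 37264/57 = 653.75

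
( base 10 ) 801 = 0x321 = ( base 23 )1BJ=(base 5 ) 11201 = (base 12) 569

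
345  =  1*345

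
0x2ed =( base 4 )23231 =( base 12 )525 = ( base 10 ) 749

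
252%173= 79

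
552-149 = 403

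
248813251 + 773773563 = 1022586814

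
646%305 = 36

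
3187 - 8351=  - 5164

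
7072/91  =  544/7 = 77.71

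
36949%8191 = 4185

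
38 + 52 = 90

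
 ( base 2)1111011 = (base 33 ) 3o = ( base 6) 323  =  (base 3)11120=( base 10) 123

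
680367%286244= 107879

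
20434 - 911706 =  - 891272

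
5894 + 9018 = 14912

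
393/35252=393/35252  =  0.01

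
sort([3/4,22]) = [ 3/4, 22]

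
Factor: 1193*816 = 2^4 * 3^1*17^1*1193^1 = 973488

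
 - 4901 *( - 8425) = 41290925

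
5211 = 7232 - 2021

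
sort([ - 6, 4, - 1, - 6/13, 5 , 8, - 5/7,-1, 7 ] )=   [ - 6, - 1,-1, - 5/7,-6/13, 4, 5, 7,8]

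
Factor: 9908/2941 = 2^2*17^( - 1)*173^ (  -  1)*2477^1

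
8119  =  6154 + 1965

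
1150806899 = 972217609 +178589290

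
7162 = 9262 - 2100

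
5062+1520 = 6582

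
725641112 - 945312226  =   - 219671114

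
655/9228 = 655/9228 = 0.07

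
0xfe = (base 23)B1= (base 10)254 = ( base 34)7g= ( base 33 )7N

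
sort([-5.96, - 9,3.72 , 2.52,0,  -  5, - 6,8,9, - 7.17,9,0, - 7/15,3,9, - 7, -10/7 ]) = [ - 9, - 7.17 , - 7, - 6,-5.96,-5, - 10/7 ,-7/15, 0,0 , 2.52,3 , 3.72, 8,9, 9,9 ]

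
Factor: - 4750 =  - 2^1 * 5^3  *19^1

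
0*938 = 0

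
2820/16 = 705/4 = 176.25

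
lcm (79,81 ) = 6399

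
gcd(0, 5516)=5516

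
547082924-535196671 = 11886253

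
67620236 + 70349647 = 137969883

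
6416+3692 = 10108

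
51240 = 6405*8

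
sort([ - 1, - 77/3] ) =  [ - 77/3, - 1]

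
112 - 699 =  - 587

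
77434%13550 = 9684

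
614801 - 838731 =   -  223930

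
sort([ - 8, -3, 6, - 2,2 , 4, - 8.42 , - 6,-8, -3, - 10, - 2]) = [  -  10,-8.42,-8,-8 , - 6,  -  3, - 3,-2, - 2,2,4,6] 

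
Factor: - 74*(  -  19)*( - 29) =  - 40774 = - 2^1 * 19^1*29^1* 37^1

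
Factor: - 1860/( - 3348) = 5/9 = 3^( - 2 ) * 5^1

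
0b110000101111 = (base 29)3kg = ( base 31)37j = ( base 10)3119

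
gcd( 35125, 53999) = 1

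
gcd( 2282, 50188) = 2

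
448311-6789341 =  - 6341030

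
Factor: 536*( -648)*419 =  - 145530432 =- 2^6*3^4*67^1*419^1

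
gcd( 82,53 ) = 1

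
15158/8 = 7579/4 = 1894.75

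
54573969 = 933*58493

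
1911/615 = 637/205  =  3.11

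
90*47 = 4230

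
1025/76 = 1025/76  =  13.49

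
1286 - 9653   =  -8367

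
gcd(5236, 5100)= 68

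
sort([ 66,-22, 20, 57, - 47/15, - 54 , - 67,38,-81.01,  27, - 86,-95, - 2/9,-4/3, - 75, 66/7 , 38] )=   [-95, - 86, - 81.01, - 75, - 67, - 54,-22, - 47/15, - 4/3,  -  2/9, 66/7,20,  27, 38, 38,57,66 ] 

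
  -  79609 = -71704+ -7905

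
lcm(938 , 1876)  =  1876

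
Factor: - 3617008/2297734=- 1808504/1148867 = - 2^3*226063^1*  1148867^(-1 )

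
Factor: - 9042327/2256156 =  - 2^( - 2)* 3^1*7^( - 1)*1279^( - 1)*47843^1 =-  143529/35812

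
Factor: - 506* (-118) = 2^2*11^1*23^1*59^1 = 59708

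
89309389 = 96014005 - 6704616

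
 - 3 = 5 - 8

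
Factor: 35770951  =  5197^1  *  6883^1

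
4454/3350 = 1 + 552/1675=1.33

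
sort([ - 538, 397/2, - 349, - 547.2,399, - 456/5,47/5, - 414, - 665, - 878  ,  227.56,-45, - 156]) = [ - 878, -665, -547.2, - 538, - 414,-349 , - 156, - 456/5, - 45,47/5,397/2, 227.56,399 ]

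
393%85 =53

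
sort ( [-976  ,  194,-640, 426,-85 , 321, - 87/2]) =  [-976, - 640,-85 ,-87/2, 194 , 321, 426 ]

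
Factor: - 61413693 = -3^1*11^1*1861021^1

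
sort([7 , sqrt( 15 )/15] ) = [sqrt( 15)/15,7]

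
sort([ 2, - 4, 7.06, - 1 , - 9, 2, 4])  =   [ - 9,-4, - 1,2,2,4, 7.06]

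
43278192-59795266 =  - 16517074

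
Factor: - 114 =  - 2^1*3^1*19^1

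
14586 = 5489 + 9097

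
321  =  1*321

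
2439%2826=2439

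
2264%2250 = 14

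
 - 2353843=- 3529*667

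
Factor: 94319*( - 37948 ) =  - 3579217412 = - 2^2*53^1*179^1*257^1*367^1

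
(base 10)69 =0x45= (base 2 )1000101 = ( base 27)2f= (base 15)49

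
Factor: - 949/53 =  - 13^1  *  53^(- 1)*73^1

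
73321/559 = 131 +92/559 = 131.16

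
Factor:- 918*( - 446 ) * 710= 290693880 =2^3*3^3*5^1*17^1 * 71^1*223^1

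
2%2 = 0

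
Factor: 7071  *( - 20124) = -2^2*3^3 * 13^1*43^1* 2357^1 = - 142296804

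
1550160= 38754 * 40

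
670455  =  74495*9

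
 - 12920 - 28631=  - 41551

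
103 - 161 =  - 58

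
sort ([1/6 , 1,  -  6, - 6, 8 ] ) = [ - 6 ,-6, 1/6, 1,  8] 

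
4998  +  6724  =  11722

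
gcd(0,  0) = 0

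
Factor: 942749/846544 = 2^(-4)*157^( - 1 )*337^ ( - 1)*942749^1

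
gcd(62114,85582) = 2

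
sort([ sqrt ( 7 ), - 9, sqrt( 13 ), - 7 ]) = [ - 9, - 7 , sqrt(7),sqrt ( 13)]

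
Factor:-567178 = -2^1*61^1*4649^1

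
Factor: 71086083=3^1*241^1*98321^1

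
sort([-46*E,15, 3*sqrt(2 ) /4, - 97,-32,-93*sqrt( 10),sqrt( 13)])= [ - 93*sqrt( 10),- 46*E, - 97, - 32,3*sqrt( 2)/4,sqrt(13),15]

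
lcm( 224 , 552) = 15456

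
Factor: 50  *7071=2^1*3^1*5^2*2357^1=   353550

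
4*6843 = 27372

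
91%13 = 0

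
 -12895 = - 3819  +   - 9076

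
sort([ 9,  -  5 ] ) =[ - 5 , 9 ]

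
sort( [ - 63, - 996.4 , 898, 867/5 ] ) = [- 996.4,-63,867/5,898 ]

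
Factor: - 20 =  - 2^2*5^1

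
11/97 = 11/97 = 0.11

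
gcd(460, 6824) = 4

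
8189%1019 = 37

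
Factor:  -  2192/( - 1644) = 2^2*3^ ( - 1)= 4/3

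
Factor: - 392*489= - 2^3*3^1 * 7^2*163^1=- 191688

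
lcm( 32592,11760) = 1140720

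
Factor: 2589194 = 2^1*1294597^1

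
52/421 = 52/421 = 0.12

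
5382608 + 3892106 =9274714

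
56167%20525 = 15117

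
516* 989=510324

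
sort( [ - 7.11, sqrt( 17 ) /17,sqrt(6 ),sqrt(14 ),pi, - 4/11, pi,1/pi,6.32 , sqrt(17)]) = [ -7.11, - 4/11, sqrt( 17 ) /17,1/pi, sqrt( 6), pi, pi,sqrt( 14),  sqrt( 17 ), 6.32]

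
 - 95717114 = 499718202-595435316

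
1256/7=179 + 3/7   =  179.43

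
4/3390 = 2/1695 = 0.00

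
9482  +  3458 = 12940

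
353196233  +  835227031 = 1188423264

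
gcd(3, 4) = 1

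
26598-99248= - 72650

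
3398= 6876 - 3478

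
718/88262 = 359/44131 =0.01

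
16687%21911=16687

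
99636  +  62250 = 161886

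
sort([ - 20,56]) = [  -  20,56]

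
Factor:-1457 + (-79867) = -81324 = - 2^2*3^4*251^1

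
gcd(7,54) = 1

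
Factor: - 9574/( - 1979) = 2^1*1979^( - 1)* 4787^1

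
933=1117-184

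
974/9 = 108 + 2/9 = 108.22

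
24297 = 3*8099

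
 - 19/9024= - 1+9005/9024 = - 0.00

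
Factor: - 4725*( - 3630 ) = 2^1*3^4*5^3*7^1*11^2 = 17151750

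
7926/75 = 105 + 17/25 =105.68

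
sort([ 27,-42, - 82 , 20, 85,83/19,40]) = [  -  82, - 42,83/19, 20,27,40,85] 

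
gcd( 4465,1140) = 95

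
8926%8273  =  653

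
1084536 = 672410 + 412126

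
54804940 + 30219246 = 85024186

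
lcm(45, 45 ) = 45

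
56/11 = 56/11= 5.09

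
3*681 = 2043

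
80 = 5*16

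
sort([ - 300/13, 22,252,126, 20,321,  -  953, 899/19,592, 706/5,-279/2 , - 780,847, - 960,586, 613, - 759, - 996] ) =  [ - 996, - 960,-953,-780, - 759, - 279/2,-300/13,20,22,  899/19,126,  706/5, 252,321, 586,592,613,  847]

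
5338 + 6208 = 11546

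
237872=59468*4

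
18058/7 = 2579+5/7= 2579.71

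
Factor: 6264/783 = 2^3 = 8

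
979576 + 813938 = 1793514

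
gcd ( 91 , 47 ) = 1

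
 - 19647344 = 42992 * ( - 457 ) 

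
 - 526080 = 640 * ( - 822 ) 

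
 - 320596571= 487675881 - 808272452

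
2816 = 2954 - 138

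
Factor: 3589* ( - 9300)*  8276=-2^4*3^1*5^2 * 31^1*37^1*97^1*2069^1 =- 276233845200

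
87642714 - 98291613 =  - 10648899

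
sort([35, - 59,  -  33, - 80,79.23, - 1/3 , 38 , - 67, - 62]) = [-80, -67, - 62, - 59,-33, - 1/3,35,38, 79.23 ]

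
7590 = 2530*3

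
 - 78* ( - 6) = 468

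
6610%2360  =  1890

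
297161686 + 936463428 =1233625114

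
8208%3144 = 1920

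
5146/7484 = 2573/3742 = 0.69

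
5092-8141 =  - 3049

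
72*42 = 3024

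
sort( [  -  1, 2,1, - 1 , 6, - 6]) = [ - 6, - 1,  -  1,  1, 2,  6]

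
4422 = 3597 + 825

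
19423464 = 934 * 20796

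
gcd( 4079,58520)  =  1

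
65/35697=65/35697=0.00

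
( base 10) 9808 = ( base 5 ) 303213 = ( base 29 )bj6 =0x2650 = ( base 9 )14407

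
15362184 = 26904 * 571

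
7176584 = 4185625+2990959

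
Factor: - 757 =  - 757^1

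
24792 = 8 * 3099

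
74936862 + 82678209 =157615071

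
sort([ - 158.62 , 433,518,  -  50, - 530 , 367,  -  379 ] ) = [ - 530,-379, -158.62, - 50,367,433, 518 ] 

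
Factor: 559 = 13^1*43^1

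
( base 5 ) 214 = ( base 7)113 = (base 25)29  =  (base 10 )59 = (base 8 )73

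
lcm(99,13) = 1287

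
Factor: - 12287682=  - 2^1* 3^2*11^1*229^1*271^1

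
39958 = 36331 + 3627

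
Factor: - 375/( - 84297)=125/28099=5^3 * 28099^( - 1) 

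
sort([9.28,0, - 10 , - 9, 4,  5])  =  [  -  10 , - 9,  0,  4, 5,  9.28]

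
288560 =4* 72140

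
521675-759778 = -238103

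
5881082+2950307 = 8831389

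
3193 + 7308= 10501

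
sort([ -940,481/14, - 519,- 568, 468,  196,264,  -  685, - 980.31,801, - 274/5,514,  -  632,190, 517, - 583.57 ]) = [ - 980.31, - 940, - 685,-632,-583.57, - 568, - 519, - 274/5,481/14, 190,196,264, 468,514,517 , 801]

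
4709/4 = 4709/4 = 1177.25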